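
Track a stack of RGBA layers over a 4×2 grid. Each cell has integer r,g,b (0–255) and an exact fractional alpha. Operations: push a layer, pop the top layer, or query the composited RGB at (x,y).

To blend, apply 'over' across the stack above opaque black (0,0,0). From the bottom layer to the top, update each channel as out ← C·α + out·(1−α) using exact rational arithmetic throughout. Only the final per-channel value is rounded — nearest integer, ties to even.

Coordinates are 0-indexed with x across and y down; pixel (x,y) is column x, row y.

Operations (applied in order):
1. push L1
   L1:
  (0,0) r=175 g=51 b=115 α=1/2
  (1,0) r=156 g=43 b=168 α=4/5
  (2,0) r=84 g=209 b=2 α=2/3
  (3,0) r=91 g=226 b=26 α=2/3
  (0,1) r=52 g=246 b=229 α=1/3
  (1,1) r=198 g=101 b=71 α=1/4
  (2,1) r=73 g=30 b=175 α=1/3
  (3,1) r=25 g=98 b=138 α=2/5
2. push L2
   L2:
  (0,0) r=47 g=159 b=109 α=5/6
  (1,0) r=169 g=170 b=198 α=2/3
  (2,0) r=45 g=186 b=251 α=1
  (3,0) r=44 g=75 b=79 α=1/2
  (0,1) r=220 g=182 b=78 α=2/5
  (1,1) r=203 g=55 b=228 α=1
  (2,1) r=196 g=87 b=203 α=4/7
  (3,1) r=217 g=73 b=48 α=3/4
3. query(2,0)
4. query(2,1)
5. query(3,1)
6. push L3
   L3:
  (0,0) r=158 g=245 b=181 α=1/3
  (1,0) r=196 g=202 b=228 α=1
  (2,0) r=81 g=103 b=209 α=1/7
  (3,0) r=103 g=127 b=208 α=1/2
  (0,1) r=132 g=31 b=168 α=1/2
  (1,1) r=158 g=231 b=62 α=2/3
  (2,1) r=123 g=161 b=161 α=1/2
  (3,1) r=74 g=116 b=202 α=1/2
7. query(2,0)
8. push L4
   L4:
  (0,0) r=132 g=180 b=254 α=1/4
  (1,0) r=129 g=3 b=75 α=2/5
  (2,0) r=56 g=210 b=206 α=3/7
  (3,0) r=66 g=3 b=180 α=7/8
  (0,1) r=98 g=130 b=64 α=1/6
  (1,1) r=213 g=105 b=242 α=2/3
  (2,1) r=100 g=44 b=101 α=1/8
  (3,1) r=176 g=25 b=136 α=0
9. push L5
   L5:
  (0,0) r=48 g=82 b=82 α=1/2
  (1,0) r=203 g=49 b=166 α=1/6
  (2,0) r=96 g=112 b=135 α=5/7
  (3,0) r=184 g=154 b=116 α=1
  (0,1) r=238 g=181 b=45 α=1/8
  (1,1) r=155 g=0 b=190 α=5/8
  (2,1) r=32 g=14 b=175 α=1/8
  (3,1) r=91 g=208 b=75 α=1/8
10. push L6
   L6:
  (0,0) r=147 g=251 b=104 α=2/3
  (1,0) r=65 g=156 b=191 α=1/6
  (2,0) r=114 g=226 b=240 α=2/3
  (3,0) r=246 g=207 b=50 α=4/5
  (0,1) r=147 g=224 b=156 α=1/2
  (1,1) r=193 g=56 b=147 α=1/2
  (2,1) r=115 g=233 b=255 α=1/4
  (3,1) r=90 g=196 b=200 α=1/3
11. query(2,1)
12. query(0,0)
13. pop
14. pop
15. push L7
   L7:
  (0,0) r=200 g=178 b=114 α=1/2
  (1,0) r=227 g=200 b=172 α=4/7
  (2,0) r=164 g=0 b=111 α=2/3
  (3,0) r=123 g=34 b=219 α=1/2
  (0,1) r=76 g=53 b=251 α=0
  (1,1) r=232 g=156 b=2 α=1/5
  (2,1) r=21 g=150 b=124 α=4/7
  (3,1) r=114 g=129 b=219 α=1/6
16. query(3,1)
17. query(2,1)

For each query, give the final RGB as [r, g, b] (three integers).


query (2,0) [L1,L2] — begin 0,0,0
after L1 α=2/3: [56, 418/3, 4/3]
after L2 α=1: [45, 186, 251]
= [45, 186, 251]

(2,1) stack=L1,L2; from [0,0,0]:
+L1 (α=1/3) → [73/3, 10, 175/3]
+L2 (α=4/7) → [857/7, 54, 141]
rounded: [122, 54, 141]

query (3,1) [L1,L2] — begin 0,0,0
+L1 (α=2/5) → [10, 196/5, 276/5]
+L2 (α=3/4) → [661/4, 1291/20, 249/5]
rounded: [165, 65, 50]

(2,0) stack=L1,L2,L3; from [0,0,0]:
+L1 (α=2/3) → [56, 418/3, 4/3]
+L2 (α=1) → [45, 186, 251]
+L3 (α=1/7) → [351/7, 1219/7, 245]
→ [50, 174, 245]

query (2,1) [L1,L2,L3,L4,L5,L6] — begin 0,0,0
L1 α=1/3: [73/3, 10, 175/3]
L2 α=4/7: [857/7, 54, 141]
L3 α=1/2: [859/7, 215/2, 151]
L4 α=1/8: [959/8, 1593/16, 579/4]
L5 α=1/8: [6969/64, 11375/128, 4753/32]
L6 α=1/4: [28267/256, 63949/512, 22419/128]
rounded: [110, 125, 175]

at x=0,y=0 over L1,L2,L3,L4,L5,L6:
L1 α=1/2: [175/2, 51/2, 115/2]
L2 α=5/6: [215/4, 547/4, 1205/12]
L3 α=1/3: [177/2, 1037/6, 2291/18]
L4 α=1/4: [795/8, 1397/8, 3815/24]
L5 α=1/2: [1179/16, 2053/16, 5783/48]
L6 α=2/3: [1961/16, 10085/48, 15767/144]
rounded: [123, 210, 109]

at x=3,y=1 over L1,L2,L3,L4,L7:
+L1 (α=2/5) → [10, 196/5, 276/5]
+L2 (α=3/4) → [661/4, 1291/20, 249/5]
+L3 (α=1/2) → [957/8, 3611/40, 1259/10]
+L4 (α=0) → [957/8, 3611/40, 1259/10]
+L7 (α=1/6) → [1899/16, 4643/48, 1697/12]
= [119, 97, 141]

at x=2,y=1 over L1,L2,L3,L4,L7:
after L1 α=1/3: [73/3, 10, 175/3]
after L2 α=4/7: [857/7, 54, 141]
after L3 α=1/2: [859/7, 215/2, 151]
after L4 α=1/8: [959/8, 1593/16, 579/4]
after L7 α=4/7: [507/8, 14379/112, 3721/28]
rounded: [63, 128, 133]


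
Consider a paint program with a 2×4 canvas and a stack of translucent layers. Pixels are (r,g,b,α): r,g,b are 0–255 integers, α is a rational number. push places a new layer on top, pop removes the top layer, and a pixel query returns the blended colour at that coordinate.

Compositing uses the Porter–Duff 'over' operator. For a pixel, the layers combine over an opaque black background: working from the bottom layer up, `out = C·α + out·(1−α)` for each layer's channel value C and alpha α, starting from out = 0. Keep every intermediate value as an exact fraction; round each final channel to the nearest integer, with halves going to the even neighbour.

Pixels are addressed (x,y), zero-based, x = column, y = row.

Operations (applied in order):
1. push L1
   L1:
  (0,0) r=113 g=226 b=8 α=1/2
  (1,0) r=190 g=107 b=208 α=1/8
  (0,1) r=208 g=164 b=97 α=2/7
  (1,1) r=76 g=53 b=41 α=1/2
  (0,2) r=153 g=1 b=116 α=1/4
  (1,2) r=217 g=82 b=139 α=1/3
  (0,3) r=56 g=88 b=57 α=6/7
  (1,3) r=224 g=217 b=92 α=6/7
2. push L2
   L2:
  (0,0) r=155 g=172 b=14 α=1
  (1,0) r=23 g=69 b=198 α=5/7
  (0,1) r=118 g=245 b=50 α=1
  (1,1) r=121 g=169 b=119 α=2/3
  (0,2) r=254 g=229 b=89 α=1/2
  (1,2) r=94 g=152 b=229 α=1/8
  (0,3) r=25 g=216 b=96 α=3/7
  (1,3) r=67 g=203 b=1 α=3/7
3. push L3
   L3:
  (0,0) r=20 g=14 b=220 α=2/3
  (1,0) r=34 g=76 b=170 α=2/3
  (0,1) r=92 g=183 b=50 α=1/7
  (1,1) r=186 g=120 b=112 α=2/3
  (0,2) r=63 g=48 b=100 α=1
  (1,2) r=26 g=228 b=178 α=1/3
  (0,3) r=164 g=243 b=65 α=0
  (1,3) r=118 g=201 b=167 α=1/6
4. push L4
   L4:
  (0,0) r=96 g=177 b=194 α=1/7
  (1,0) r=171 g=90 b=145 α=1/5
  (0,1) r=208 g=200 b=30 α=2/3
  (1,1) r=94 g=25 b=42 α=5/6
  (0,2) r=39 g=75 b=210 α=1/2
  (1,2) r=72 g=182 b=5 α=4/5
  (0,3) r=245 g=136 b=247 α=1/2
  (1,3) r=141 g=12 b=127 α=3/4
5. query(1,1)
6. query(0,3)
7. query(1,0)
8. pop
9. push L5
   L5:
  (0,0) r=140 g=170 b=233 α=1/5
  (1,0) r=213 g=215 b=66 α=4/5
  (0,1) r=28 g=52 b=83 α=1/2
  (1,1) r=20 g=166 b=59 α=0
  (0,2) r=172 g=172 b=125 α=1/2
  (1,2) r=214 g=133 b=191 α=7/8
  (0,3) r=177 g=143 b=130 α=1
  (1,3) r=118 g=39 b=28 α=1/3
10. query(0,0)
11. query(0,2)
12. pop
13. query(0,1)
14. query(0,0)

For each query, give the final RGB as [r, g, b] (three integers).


at x=1,y=1 over L1,L2,L3,L4:
after L1 α=1/2: [38, 53/2, 41/2]
after L2 α=2/3: [280/3, 243/2, 517/6]
after L3 α=2/3: [1396/9, 241/2, 1861/18]
after L4 α=5/6: [2813/27, 491/12, 5641/108]
= [104, 41, 52]

(0,3) stack=L1,L2,L3,L4; from [0,0,0]:
L1 α=6/7: [48, 528/7, 342/7]
L2 α=3/7: [267/7, 6648/49, 3384/49]
L3 α=0: [267/7, 6648/49, 3384/49]
L4 α=1/2: [991/7, 6656/49, 15487/98]
→ [142, 136, 158]

(1,0) stack=L1,L2,L3,L4; from [0,0,0]:
after L1 α=1/8: [95/4, 107/8, 26]
after L2 α=5/7: [325/14, 1487/28, 1042/7]
after L3 α=2/3: [1277/42, 5743/84, 3422/21]
after L4 α=1/5: [1229/21, 7633/105, 16733/105]
rounded: [59, 73, 159]

at x=0,y=0 over L1,L2,L3,L5:
L1 α=1/2: [113/2, 113, 4]
L2 α=1: [155, 172, 14]
L3 α=2/3: [65, 200/3, 454/3]
L5 α=1/5: [80, 262/3, 503/3]
→ [80, 87, 168]

query (0,2) [L1,L2,L3,L5] — begin 0,0,0
L1 α=1/4: [153/4, 1/4, 29]
L2 α=1/2: [1169/8, 917/8, 59]
L3 α=1: [63, 48, 100]
L5 α=1/2: [235/2, 110, 225/2]
→ [118, 110, 112]

at x=0,y=1 over L1,L2,L3:
L1 α=2/7: [416/7, 328/7, 194/7]
L2 α=1: [118, 245, 50]
L3 α=1/7: [800/7, 1653/7, 50]
→ [114, 236, 50]

query (0,0) [L1,L2,L3] — begin 0,0,0
+L1 (α=1/2) → [113/2, 113, 4]
+L2 (α=1) → [155, 172, 14]
+L3 (α=2/3) → [65, 200/3, 454/3]
rounded: [65, 67, 151]


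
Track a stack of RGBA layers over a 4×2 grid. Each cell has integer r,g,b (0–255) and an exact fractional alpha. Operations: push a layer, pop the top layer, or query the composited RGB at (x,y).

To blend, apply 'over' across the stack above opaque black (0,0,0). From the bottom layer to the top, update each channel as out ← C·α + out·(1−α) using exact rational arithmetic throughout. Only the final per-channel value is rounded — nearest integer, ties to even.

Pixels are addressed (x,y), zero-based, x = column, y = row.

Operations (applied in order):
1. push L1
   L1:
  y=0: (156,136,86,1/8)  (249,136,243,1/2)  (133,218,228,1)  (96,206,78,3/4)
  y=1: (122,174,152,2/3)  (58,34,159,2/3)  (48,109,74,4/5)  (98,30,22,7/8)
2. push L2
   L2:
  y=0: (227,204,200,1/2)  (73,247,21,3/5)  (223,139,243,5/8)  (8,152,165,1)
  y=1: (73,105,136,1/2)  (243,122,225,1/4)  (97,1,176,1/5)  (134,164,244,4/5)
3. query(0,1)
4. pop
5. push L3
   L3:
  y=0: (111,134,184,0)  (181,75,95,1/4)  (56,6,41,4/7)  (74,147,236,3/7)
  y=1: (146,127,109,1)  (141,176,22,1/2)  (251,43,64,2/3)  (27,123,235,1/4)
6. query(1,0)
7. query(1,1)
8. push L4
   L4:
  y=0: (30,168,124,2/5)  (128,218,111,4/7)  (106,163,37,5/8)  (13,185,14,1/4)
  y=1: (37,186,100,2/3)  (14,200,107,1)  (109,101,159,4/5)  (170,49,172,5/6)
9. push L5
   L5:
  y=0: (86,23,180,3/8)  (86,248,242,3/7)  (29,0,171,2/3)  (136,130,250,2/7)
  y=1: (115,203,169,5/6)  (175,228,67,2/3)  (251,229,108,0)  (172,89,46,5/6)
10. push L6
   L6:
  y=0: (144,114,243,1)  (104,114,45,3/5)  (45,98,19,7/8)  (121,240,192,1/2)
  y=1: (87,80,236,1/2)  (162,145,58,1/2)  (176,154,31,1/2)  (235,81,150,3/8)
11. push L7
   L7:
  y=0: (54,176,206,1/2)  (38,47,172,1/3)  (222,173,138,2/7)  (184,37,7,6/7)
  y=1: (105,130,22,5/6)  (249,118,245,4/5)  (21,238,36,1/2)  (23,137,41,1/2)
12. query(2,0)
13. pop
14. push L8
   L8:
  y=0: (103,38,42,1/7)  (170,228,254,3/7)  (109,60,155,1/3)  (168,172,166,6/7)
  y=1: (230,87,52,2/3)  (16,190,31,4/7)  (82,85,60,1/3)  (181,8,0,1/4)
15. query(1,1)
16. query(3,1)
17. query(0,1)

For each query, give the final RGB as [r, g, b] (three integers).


at x=0,y=1 over L1,L2:
after L1 α=2/3: [244/3, 116, 304/3]
after L2 α=1/2: [463/6, 221/2, 356/3]
rounded: [77, 110, 119]

query (1,0) [L1,L3] — begin 0,0,0
L1 α=1/2: [249/2, 68, 243/2]
L3 α=1/4: [1109/8, 279/4, 919/8]
→ [139, 70, 115]

at x=1,y=1 over L1,L3:
+L1 (α=2/3) → [116/3, 68/3, 106]
+L3 (α=1/2) → [539/6, 298/3, 64]
rounded: [90, 99, 64]

at x=2,y=0 over L1,L3,L4,L5,L6,L7:
L1 α=1: [133, 218, 228]
L3 α=4/7: [89, 678/7, 848/7]
L4 α=5/8: [797/8, 7739/56, 3839/56]
L5 α=2/3: [1261/24, 7739/168, 22991/168]
L6 α=7/8: [8821/192, 122987/1344, 45335/1344]
L7 α=2/7: [18479/192, 1079959/9408, 597619/9408]
= [96, 115, 64]

query (1,1) [L1,L3,L4,L5,L6,L8] — begin 0,0,0
+L1 (α=2/3) → [116/3, 68/3, 106]
+L3 (α=1/2) → [539/6, 298/3, 64]
+L4 (α=1) → [14, 200, 107]
+L5 (α=2/3) → [364/3, 656/3, 241/3]
+L6 (α=1/2) → [425/3, 1091/6, 415/6]
+L8 (α=4/7) → [489/7, 373/2, 663/14]
rounded: [70, 186, 47]

(3,1) stack=L1,L3,L4,L5,L6,L8; from [0,0,0]:
after L1 α=7/8: [343/4, 105/4, 77/4]
after L3 α=1/4: [1137/16, 807/16, 1171/16]
after L4 α=5/6: [14737/96, 4727/96, 4977/32]
after L5 α=5/6: [97297/576, 47447/576, 12337/192]
after L6 α=3/8: [892565/4608, 377203/4608, 148085/1536]
after L8 α=1/4: [1170581/6144, 389491/6144, 148085/2048]
= [191, 63, 72]

at x=0,y=1 over L1,L3,L4,L5,L6,L8:
L1 α=2/3: [244/3, 116, 304/3]
L3 α=1: [146, 127, 109]
L4 α=2/3: [220/3, 499/3, 103]
L5 α=5/6: [1945/18, 1772/9, 158]
L6 α=1/2: [3511/36, 1246/9, 197]
L8 α=2/3: [20071/108, 2812/27, 301/3]
= [186, 104, 100]


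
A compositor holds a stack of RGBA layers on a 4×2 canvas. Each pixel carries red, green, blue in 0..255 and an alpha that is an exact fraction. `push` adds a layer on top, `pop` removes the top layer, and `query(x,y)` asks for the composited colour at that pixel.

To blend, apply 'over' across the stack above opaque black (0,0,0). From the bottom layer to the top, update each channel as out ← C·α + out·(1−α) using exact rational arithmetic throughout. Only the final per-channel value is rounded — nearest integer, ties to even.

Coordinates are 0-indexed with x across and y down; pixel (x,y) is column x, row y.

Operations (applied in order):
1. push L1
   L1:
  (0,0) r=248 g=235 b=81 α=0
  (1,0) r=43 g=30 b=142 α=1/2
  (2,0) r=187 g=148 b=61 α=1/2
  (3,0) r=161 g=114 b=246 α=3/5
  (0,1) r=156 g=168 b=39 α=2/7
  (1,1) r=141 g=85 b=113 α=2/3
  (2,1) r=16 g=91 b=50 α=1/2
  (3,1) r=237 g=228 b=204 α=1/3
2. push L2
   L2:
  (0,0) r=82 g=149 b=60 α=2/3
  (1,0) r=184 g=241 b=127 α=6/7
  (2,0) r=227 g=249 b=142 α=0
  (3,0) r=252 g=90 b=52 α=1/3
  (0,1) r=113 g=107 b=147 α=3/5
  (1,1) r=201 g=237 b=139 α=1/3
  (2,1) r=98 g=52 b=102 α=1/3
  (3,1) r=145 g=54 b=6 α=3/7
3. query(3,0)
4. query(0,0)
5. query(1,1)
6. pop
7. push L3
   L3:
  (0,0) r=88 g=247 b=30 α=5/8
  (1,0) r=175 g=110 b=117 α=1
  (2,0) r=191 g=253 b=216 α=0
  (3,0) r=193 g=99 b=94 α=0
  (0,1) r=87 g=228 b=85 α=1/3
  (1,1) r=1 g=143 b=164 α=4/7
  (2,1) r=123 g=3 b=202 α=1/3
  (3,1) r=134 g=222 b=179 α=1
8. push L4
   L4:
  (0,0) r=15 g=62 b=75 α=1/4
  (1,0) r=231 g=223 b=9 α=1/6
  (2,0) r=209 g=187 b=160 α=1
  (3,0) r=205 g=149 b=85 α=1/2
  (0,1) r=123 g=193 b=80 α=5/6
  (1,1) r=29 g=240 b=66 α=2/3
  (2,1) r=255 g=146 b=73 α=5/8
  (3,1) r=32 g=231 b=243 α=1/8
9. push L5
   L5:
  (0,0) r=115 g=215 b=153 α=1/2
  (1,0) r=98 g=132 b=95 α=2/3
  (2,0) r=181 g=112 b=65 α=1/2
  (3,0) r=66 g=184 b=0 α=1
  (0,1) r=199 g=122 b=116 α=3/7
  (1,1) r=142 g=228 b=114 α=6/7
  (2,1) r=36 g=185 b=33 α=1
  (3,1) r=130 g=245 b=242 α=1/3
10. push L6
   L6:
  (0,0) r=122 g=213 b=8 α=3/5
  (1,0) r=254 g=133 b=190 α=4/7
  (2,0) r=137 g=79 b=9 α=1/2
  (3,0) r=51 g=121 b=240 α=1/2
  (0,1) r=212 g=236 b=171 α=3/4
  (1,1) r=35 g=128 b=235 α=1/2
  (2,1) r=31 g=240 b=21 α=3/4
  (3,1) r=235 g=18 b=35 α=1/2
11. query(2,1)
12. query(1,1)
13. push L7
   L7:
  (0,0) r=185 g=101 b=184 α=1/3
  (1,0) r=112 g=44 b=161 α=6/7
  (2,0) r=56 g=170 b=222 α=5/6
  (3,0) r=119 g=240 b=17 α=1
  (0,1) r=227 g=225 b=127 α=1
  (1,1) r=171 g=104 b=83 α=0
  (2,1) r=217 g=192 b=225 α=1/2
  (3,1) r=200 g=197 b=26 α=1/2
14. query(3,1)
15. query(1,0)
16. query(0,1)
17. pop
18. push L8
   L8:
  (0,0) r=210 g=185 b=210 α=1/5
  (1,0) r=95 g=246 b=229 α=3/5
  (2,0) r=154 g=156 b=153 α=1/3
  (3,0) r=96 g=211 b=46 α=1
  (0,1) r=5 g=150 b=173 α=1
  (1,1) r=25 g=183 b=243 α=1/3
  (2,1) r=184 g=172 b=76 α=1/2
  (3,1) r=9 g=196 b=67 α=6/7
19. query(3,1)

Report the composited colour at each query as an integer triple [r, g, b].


(3,0) stack=L1,L2; from [0,0,0]:
L1 α=3/5: [483/5, 342/5, 738/5]
L2 α=1/3: [742/5, 378/5, 1736/15]
rounded: [148, 76, 116]

at x=0,y=0 over L1,L2:
after L1 α=0: [0, 0, 0]
after L2 α=2/3: [164/3, 298/3, 40]
= [55, 99, 40]

at x=1,y=1 over L1,L2:
after L1 α=2/3: [94, 170/3, 226/3]
after L2 α=1/3: [389/3, 1051/9, 869/9]
→ [130, 117, 97]

at x=2,y=1 over L1,L3,L4,L5,L6:
L1 α=1/2: [8, 91/2, 25]
L3 α=1/3: [139/3, 94/3, 84]
L4 α=5/8: [707/4, 103, 617/8]
L5 α=1: [36, 185, 33]
L6 α=3/4: [129/4, 905/4, 24]
→ [32, 226, 24]

at x=1,y=1 over L1,L3,L4,L5,L6:
+L1 (α=2/3) → [94, 170/3, 226/3]
+L3 (α=4/7) → [286/7, 106, 126]
+L4 (α=2/3) → [692/21, 586/3, 86]
+L5 (α=6/7) → [18584/147, 670/3, 110]
+L6 (α=1/2) → [23729/294, 527/3, 345/2]
rounded: [81, 176, 172]

(3,1) stack=L1,L3,L4,L5,L6,L7; from [0,0,0]:
L1 α=1/3: [79, 76, 68]
L3 α=1: [134, 222, 179]
L4 α=1/8: [485/4, 1785/8, 187]
L5 α=1/3: [745/6, 2765/12, 616/3]
L6 α=1/2: [2155/12, 2981/24, 721/6]
L7 α=1/2: [4555/24, 7709/48, 877/12]
rounded: [190, 161, 73]

query (1,0) [L1,L3,L4,L5,L6,L7] — begin 0,0,0
L1 α=1/2: [43/2, 15, 71]
L3 α=1: [175, 110, 117]
L4 α=1/6: [553/3, 773/6, 99]
L5 α=2/3: [1141/9, 2357/18, 289/3]
L6 α=4/7: [4189/21, 5549/42, 1049/7]
L7 α=6/7: [18301/147, 16637/294, 7811/49]
= [124, 57, 159]

query (0,1) [L1,L3,L4,L5,L6,L7] — begin 0,0,0
L1 α=2/7: [312/7, 48, 78/7]
L3 α=1/3: [411/7, 108, 751/21]
L4 α=5/6: [786/7, 1073/6, 9151/126]
L5 α=3/7: [7323/49, 3244/21, 40226/441]
L6 α=3/4: [38487/196, 4528/21, 266459/1764]
L7 α=1: [227, 225, 127]
= [227, 225, 127]

at x=3,y=1 over L1,L3,L4,L5,L6,L8:
+L1 (α=1/3) → [79, 76, 68]
+L3 (α=1) → [134, 222, 179]
+L4 (α=1/8) → [485/4, 1785/8, 187]
+L5 (α=1/3) → [745/6, 2765/12, 616/3]
+L6 (α=1/2) → [2155/12, 2981/24, 721/6]
+L8 (α=6/7) → [2803/84, 31205/168, 3133/42]
= [33, 186, 75]


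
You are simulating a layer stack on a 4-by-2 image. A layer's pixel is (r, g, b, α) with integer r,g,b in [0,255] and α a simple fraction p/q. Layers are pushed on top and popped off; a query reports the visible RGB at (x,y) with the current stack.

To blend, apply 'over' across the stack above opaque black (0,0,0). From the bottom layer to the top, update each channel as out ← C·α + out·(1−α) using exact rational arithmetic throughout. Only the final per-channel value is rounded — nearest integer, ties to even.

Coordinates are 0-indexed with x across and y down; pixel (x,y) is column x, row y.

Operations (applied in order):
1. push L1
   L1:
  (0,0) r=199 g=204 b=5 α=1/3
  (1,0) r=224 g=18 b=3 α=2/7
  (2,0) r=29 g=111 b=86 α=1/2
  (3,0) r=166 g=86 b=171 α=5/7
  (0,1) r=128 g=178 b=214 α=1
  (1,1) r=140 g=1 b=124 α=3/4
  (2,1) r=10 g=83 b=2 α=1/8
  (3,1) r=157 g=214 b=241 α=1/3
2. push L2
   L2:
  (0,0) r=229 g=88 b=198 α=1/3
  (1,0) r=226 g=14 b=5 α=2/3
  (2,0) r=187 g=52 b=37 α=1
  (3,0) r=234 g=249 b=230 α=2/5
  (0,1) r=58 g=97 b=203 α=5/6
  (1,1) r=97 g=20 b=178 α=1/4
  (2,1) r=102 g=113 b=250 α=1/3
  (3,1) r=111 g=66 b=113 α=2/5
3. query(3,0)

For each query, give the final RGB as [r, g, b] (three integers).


(3,0) stack=L1,L2; from [0,0,0]:
after L1 α=5/7: [830/7, 430/7, 855/7]
after L2 α=2/5: [5766/35, 4776/35, 1157/7]
rounded: [165, 136, 165]


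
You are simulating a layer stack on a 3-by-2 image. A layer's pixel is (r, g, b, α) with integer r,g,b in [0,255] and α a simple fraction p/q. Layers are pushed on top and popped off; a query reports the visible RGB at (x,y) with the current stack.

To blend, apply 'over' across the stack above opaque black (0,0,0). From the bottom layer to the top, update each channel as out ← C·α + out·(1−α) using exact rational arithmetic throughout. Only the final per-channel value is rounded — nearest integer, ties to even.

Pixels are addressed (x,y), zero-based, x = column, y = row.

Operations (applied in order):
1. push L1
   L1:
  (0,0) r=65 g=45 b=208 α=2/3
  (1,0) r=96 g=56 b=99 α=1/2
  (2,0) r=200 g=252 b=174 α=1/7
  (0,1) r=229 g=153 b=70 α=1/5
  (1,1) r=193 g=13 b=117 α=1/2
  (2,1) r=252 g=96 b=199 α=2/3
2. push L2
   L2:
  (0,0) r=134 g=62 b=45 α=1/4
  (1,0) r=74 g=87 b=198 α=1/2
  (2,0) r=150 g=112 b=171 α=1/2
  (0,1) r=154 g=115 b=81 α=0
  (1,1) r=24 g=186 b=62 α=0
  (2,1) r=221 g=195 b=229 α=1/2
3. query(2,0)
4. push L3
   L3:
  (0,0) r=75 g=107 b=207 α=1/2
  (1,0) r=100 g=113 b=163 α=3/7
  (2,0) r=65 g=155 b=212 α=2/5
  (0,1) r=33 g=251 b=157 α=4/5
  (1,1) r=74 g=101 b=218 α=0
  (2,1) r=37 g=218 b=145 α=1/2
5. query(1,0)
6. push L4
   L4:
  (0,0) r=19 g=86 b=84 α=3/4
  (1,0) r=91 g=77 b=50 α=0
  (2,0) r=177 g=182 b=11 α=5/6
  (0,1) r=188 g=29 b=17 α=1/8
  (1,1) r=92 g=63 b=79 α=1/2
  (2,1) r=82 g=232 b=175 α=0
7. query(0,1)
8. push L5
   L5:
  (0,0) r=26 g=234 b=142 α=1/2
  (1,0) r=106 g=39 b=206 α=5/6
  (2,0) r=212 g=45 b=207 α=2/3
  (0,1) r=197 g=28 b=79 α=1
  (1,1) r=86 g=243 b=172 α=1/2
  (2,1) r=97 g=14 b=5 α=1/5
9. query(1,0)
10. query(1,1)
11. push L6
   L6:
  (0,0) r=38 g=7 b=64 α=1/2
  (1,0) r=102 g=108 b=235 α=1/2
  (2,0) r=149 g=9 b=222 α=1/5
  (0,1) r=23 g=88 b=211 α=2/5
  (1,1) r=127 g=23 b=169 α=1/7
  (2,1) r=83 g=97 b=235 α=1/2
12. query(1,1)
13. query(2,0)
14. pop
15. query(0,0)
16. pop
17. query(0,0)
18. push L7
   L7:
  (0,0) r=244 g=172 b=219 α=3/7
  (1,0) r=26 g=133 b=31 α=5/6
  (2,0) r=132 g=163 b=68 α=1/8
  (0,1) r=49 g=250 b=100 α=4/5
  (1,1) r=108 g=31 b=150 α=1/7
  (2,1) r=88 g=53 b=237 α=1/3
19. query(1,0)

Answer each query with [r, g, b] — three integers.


(2,0) stack=L1,L2; from [0,0,0]:
L1 α=1/7: [200/7, 36, 174/7]
L2 α=1/2: [625/7, 74, 1371/14]
rounded: [89, 74, 98]

at x=1,y=0 over L1,L2,L3:
+L1 (α=1/2) → [48, 28, 99/2]
+L2 (α=1/2) → [61, 115/2, 495/4]
+L3 (α=3/7) → [544/7, 569/7, 984/7]
→ [78, 81, 141]

at x=0,y=1 over L1,L2,L3,L4:
+L1 (α=1/5) → [229/5, 153/5, 14]
+L2 (α=0) → [229/5, 153/5, 14]
+L3 (α=4/5) → [889/25, 5173/25, 642/5]
+L4 (α=1/8) → [10923/200, 4617/25, 4579/40]
rounded: [55, 185, 114]

query (1,0) [L1,L2,L3,L4,L5] — begin 0,0,0
+L1 (α=1/2) → [48, 28, 99/2]
+L2 (α=1/2) → [61, 115/2, 495/4]
+L3 (α=3/7) → [544/7, 569/7, 984/7]
+L4 (α=0) → [544/7, 569/7, 984/7]
+L5 (α=5/6) → [709/7, 967/21, 4097/21]
rounded: [101, 46, 195]

(1,1) stack=L1,L2,L3,L4,L5; from [0,0,0]:
L1 α=1/2: [193/2, 13/2, 117/2]
L2 α=0: [193/2, 13/2, 117/2]
L3 α=0: [193/2, 13/2, 117/2]
L4 α=1/2: [377/4, 139/4, 275/4]
L5 α=1/2: [721/8, 1111/8, 963/8]
→ [90, 139, 120]

(1,1) stack=L1,L2,L3,L4,L5,L6; from [0,0,0]:
after L1 α=1/2: [193/2, 13/2, 117/2]
after L2 α=0: [193/2, 13/2, 117/2]
after L3 α=0: [193/2, 13/2, 117/2]
after L4 α=1/2: [377/4, 139/4, 275/4]
after L5 α=1/2: [721/8, 1111/8, 963/8]
after L6 α=1/7: [2671/28, 3425/28, 3565/28]
→ [95, 122, 127]

at x=2,y=0 over L1,L2,L3,L4,L5,L6:
+L1 (α=1/7) → [200/7, 36, 174/7]
+L2 (α=1/2) → [625/7, 74, 1371/14]
+L3 (α=2/5) → [557/7, 532/5, 10049/70]
+L4 (α=5/6) → [3376/21, 847/5, 4633/140]
+L5 (α=2/3) → [12280/63, 1297/15, 62593/420]
+L6 (α=1/5) → [58507/315, 5323/75, 85903/525]
→ [186, 71, 164]

at x=0,y=0 over L1,L2,L3,L4,L5:
after L1 α=2/3: [130/3, 30, 416/3]
after L2 α=1/4: [66, 38, 461/4]
after L3 α=1/2: [141/2, 145/2, 1289/8]
after L4 α=3/4: [255/8, 661/8, 3305/32]
after L5 α=1/2: [463/16, 2533/16, 7849/64]
rounded: [29, 158, 123]

at x=0,y=0 over L1,L2,L3,L4:
L1 α=2/3: [130/3, 30, 416/3]
L2 α=1/4: [66, 38, 461/4]
L3 α=1/2: [141/2, 145/2, 1289/8]
L4 α=3/4: [255/8, 661/8, 3305/32]
→ [32, 83, 103]

(1,0) stack=L1,L2,L3,L4,L7; from [0,0,0]:
+L1 (α=1/2) → [48, 28, 99/2]
+L2 (α=1/2) → [61, 115/2, 495/4]
+L3 (α=3/7) → [544/7, 569/7, 984/7]
+L4 (α=0) → [544/7, 569/7, 984/7]
+L7 (α=5/6) → [727/21, 2612/21, 2069/42]
= [35, 124, 49]


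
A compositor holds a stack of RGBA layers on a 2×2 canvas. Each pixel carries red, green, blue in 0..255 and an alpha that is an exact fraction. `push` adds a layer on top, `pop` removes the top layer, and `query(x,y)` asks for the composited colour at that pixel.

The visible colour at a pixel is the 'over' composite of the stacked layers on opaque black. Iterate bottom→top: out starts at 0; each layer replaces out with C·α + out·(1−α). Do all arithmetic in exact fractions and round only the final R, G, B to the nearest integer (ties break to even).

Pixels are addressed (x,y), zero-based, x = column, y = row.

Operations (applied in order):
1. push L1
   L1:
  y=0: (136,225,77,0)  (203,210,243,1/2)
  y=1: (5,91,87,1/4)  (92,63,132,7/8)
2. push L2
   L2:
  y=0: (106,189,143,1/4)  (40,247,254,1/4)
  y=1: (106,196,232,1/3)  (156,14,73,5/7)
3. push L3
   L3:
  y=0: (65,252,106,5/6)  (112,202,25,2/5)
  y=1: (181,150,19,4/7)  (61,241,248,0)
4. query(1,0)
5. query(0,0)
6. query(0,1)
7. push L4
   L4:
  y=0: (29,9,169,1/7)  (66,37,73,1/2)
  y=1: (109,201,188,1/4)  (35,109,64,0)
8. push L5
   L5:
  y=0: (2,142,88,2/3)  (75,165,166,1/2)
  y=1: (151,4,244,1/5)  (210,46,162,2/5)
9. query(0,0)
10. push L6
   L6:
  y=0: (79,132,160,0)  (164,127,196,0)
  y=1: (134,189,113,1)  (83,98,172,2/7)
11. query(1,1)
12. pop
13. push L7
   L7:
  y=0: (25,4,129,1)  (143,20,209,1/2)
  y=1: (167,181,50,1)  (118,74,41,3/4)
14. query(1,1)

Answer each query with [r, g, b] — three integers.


query (1,0) [L1,L2,L3] — begin 0,0,0
after L1 α=1/2: [203/2, 105, 243/2]
after L2 α=1/4: [689/8, 281/2, 1237/8]
after L3 α=2/5: [3859/40, 1651/10, 4111/40]
rounded: [96, 165, 103]

(0,0) stack=L1,L2,L3; from [0,0,0]:
+L1 (α=0) → [0, 0, 0]
+L2 (α=1/4) → [53/2, 189/4, 143/4]
+L3 (α=5/6) → [703/12, 1743/8, 2263/24]
→ [59, 218, 94]

(0,1) stack=L1,L2,L3; from [0,0,0]:
L1 α=1/4: [5/4, 91/4, 87/4]
L2 α=1/3: [217/6, 161/2, 551/6]
L3 α=4/7: [1665/14, 1683/14, 703/14]
→ [119, 120, 50]

(0,0) stack=L1,L2,L3,L4,L5; from [0,0,0]:
after L1 α=0: [0, 0, 0]
after L2 α=1/4: [53/2, 189/4, 143/4]
after L3 α=5/6: [703/12, 1743/8, 2263/24]
after L4 α=1/7: [761/14, 5265/28, 2939/28]
after L5 α=2/3: [817/42, 13217/84, 7867/84]
rounded: [19, 157, 94]

query (1,1) [L1,L2,L3,L4,L5,L6] — begin 0,0,0
after L1 α=7/8: [161/2, 441/8, 231/2]
after L2 α=5/7: [941/7, 103/4, 596/7]
after L3 α=0: [941/7, 103/4, 596/7]
after L4 α=0: [941/7, 103/4, 596/7]
after L5 α=2/5: [5763/35, 677/20, 4056/35]
after L6 α=2/7: [6925/49, 1461/28, 6464/49]
→ [141, 52, 132]

(1,1) stack=L1,L2,L3,L4,L5,L7; from [0,0,0]:
L1 α=7/8: [161/2, 441/8, 231/2]
L2 α=5/7: [941/7, 103/4, 596/7]
L3 α=0: [941/7, 103/4, 596/7]
L4 α=0: [941/7, 103/4, 596/7]
L5 α=2/5: [5763/35, 677/20, 4056/35]
L7 α=3/4: [18153/140, 5117/80, 8361/140]
= [130, 64, 60]


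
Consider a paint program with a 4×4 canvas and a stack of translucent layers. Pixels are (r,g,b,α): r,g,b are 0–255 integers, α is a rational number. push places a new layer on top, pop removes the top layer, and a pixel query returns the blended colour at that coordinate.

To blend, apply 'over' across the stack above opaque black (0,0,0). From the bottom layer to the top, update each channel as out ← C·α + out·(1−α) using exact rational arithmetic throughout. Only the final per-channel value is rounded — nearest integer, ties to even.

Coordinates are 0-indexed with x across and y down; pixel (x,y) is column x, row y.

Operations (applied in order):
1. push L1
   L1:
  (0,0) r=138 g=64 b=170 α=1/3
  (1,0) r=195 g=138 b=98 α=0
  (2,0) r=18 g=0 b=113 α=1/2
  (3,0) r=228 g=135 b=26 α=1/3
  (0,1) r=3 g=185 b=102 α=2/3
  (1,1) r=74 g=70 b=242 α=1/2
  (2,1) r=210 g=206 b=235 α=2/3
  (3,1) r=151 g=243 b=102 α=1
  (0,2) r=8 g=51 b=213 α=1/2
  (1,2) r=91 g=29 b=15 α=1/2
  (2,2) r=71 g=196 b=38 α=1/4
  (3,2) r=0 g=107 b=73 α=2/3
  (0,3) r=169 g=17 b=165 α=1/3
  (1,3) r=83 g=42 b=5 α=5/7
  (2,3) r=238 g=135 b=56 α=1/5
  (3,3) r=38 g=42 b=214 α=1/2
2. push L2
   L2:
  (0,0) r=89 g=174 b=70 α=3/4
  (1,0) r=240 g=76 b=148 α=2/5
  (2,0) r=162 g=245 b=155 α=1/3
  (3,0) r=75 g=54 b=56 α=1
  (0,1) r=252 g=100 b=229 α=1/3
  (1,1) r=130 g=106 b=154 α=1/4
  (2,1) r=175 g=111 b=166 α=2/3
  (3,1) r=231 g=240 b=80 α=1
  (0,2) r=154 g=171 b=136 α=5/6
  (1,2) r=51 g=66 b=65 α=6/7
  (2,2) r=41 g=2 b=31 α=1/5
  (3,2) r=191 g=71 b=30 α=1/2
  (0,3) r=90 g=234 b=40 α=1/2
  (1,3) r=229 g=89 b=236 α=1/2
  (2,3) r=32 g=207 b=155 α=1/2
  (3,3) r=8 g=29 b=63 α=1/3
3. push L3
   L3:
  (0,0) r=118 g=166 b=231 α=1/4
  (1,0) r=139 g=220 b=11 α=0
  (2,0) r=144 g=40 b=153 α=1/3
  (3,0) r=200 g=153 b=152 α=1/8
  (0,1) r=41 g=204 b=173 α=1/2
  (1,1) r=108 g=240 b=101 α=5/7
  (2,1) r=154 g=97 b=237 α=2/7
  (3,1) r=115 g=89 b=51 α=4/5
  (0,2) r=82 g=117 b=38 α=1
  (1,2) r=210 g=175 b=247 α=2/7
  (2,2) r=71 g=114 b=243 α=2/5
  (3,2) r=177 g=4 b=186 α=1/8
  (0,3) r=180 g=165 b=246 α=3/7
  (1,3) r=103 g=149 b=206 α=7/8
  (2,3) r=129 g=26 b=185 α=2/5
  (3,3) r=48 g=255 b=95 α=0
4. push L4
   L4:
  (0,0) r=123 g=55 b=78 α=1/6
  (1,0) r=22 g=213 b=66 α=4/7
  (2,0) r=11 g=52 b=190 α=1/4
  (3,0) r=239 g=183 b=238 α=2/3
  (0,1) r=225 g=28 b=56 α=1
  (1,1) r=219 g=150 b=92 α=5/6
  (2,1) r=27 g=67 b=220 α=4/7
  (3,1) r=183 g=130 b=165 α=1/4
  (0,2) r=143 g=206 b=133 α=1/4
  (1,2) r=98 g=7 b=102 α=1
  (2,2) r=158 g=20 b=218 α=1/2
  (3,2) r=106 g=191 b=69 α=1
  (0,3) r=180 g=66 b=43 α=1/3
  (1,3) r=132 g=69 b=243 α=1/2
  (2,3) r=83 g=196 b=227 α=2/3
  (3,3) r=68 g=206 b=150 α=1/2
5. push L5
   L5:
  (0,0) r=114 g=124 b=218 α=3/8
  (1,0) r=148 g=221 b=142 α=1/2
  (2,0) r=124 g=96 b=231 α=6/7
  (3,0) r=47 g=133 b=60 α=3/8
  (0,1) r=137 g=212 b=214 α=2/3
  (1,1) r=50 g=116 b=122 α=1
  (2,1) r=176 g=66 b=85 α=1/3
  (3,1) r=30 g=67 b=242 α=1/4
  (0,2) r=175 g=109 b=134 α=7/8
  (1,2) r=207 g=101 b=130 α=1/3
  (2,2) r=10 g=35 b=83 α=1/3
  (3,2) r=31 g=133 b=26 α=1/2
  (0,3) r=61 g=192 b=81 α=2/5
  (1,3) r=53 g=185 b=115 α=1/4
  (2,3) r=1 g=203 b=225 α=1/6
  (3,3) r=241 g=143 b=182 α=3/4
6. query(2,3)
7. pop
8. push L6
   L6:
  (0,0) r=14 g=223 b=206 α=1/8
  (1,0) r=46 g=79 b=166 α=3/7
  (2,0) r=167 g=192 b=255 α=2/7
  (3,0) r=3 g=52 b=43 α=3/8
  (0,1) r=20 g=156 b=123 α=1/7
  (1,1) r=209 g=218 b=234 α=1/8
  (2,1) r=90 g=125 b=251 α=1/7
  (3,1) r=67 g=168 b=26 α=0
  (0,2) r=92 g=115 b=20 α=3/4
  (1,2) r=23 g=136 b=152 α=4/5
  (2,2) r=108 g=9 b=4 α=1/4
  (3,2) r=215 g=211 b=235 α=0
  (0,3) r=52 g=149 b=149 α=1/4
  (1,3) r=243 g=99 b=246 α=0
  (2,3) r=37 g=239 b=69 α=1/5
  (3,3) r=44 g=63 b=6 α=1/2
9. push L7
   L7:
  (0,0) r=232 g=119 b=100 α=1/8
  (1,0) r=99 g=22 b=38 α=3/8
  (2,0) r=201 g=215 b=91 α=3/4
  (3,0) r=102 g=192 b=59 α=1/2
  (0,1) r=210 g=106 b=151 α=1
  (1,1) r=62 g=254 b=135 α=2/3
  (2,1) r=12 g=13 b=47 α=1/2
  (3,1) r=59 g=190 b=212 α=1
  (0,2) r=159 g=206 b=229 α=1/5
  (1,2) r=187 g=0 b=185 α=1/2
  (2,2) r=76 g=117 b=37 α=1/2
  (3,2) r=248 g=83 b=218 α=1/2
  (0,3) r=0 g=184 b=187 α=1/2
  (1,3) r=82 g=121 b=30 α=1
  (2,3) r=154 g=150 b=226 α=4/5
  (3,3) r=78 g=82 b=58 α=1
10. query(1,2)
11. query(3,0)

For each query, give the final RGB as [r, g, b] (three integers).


(2,3) stack=L1,L2,L3,L4,L5; from [0,0,0]:
+L1 (α=1/5) → [238/5, 27, 56/5]
+L2 (α=1/2) → [199/5, 117, 831/10]
+L3 (α=2/5) → [1887/25, 403/5, 6193/50]
+L4 (α=2/3) → [6037/75, 2363/15, 9631/50]
+L5 (α=1/6) → [3026/45, 1486/9, 11881/60]
= [67, 165, 198]

(1,2) stack=L1,L2,L3,L4,L6,L7; from [0,0,0]:
after L1 α=1/2: [91/2, 29/2, 15/2]
after L2 α=6/7: [703/14, 821/14, 795/14]
after L3 α=2/7: [9395/98, 9005/98, 10891/98]
after L4 α=1: [98, 7, 102]
after L6 α=4/5: [38, 551/5, 142]
after L7 α=1/2: [225/2, 551/10, 327/2]
→ [112, 55, 164]

at x=3,y=0 over L1,L2,L3,L4,L6,L7:
+L1 (α=1/3) → [76, 45, 26/3]
+L2 (α=1) → [75, 54, 56]
+L3 (α=1/8) → [725/8, 531/8, 68]
+L4 (α=2/3) → [4549/24, 1153/8, 544/3]
+L6 (α=3/8) → [22961/192, 7013/64, 3107/24]
+L7 (α=1/2) → [42545/384, 19301/128, 4523/48]
rounded: [111, 151, 94]


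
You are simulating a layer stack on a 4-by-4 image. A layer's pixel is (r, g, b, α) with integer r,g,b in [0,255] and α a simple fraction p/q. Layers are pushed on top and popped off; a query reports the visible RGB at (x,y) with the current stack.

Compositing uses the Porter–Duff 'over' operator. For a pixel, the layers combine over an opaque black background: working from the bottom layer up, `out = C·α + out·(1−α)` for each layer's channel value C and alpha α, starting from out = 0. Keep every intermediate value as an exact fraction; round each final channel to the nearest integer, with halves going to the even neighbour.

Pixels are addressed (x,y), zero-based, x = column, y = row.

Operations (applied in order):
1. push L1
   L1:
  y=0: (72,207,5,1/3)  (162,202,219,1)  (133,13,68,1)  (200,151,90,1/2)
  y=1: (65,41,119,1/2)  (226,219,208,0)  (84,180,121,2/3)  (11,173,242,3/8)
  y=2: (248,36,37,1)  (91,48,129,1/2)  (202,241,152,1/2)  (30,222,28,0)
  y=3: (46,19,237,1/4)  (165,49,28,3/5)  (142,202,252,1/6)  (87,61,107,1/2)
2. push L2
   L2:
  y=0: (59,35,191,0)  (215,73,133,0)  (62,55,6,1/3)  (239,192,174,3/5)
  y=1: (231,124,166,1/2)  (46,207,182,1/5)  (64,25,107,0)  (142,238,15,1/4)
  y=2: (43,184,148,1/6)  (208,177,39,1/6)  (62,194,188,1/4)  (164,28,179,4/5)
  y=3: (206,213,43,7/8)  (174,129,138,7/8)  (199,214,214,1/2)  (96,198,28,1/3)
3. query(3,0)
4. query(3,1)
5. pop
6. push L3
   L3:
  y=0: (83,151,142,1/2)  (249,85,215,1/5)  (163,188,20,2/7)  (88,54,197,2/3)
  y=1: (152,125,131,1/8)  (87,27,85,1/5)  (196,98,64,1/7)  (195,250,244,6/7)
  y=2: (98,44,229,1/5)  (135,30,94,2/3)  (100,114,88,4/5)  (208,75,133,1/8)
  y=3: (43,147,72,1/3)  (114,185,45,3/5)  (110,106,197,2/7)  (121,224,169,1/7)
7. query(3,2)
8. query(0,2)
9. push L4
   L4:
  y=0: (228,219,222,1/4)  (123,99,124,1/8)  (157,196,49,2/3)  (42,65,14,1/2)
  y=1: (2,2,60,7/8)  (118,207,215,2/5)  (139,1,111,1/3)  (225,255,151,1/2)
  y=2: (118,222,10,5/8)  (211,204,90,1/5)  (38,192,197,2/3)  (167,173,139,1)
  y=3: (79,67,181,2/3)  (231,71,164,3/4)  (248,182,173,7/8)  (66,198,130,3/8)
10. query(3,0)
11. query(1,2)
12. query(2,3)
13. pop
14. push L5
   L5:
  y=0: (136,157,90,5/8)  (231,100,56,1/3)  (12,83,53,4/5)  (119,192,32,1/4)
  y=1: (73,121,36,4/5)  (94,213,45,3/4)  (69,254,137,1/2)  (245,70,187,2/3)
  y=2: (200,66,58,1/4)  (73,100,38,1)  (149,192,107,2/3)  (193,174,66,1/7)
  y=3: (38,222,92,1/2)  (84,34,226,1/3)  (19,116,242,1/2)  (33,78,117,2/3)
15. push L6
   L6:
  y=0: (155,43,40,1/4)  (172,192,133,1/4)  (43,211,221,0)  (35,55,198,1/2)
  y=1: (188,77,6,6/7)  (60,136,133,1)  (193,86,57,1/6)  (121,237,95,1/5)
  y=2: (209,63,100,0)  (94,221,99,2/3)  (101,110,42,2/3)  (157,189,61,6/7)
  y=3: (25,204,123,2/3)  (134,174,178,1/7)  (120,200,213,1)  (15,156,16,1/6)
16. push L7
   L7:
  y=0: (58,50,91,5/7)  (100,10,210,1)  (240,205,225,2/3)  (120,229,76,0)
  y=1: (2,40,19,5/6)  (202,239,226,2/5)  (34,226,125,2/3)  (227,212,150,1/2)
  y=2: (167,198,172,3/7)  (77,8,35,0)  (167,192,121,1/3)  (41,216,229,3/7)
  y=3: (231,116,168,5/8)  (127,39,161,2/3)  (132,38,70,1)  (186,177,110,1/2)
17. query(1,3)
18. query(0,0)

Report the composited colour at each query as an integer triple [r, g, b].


query (3,0) [L1,L2] — begin 0,0,0
+L1 (α=1/2) → [100, 151/2, 45]
+L2 (α=3/5) → [917/5, 727/5, 612/5]
rounded: [183, 145, 122]

(3,1) stack=L1,L2; from [0,0,0]:
L1 α=3/8: [33/8, 519/8, 363/4]
L2 α=1/4: [1235/32, 3461/32, 1149/16]
rounded: [39, 108, 72]

(3,2) stack=L1,L3; from [0,0,0]:
after L1 α=0: [0, 0, 0]
after L3 α=1/8: [26, 75/8, 133/8]
rounded: [26, 9, 17]

at x=0,y=2 over L1,L3:
+L1 (α=1) → [248, 36, 37]
+L3 (α=1/5) → [218, 188/5, 377/5]
= [218, 38, 75]

(3,0) stack=L1,L3,L4; from [0,0,0]:
L1 α=1/2: [100, 151/2, 45]
L3 α=2/3: [92, 367/6, 439/3]
L4 α=1/2: [67, 757/12, 481/6]
rounded: [67, 63, 80]

at x=1,y=2 over L1,L3,L4:
L1 α=1/2: [91/2, 24, 129/2]
L3 α=2/3: [631/6, 28, 505/6]
L4 α=1/5: [379/3, 316/5, 256/3]
rounded: [126, 63, 85]

(2,3) stack=L1,L3,L4; from [0,0,0]:
L1 α=1/6: [71/3, 101/3, 42]
L3 α=2/7: [145/3, 163/3, 604/7]
L4 α=7/8: [5353/24, 3985/24, 9081/56]
= [223, 166, 162]

(1,3) stack=L1,L3,L5,L6,L7; from [0,0,0]:
L1 α=3/5: [99, 147/5, 84/5]
L3 α=3/5: [108, 3069/25, 843/25]
L5 α=1/3: [100, 6988/75, 7336/75]
L6 α=1/7: [734/7, 2618/25, 19122/175]
L7 α=2/3: [2512/21, 4568/75, 75472/525]
→ [120, 61, 144]

query (0,0) [L1,L3,L5,L6,L7] — begin 0,0,0
+L1 (α=1/3) → [24, 69, 5/3]
+L3 (α=1/2) → [107/2, 110, 431/6]
+L5 (α=5/8) → [1681/16, 1115/8, 1331/16]
+L6 (α=1/4) → [7523/64, 3689/32, 4633/64]
+L7 (α=5/7) → [16803/224, 7689/112, 19193/224]
→ [75, 69, 86]


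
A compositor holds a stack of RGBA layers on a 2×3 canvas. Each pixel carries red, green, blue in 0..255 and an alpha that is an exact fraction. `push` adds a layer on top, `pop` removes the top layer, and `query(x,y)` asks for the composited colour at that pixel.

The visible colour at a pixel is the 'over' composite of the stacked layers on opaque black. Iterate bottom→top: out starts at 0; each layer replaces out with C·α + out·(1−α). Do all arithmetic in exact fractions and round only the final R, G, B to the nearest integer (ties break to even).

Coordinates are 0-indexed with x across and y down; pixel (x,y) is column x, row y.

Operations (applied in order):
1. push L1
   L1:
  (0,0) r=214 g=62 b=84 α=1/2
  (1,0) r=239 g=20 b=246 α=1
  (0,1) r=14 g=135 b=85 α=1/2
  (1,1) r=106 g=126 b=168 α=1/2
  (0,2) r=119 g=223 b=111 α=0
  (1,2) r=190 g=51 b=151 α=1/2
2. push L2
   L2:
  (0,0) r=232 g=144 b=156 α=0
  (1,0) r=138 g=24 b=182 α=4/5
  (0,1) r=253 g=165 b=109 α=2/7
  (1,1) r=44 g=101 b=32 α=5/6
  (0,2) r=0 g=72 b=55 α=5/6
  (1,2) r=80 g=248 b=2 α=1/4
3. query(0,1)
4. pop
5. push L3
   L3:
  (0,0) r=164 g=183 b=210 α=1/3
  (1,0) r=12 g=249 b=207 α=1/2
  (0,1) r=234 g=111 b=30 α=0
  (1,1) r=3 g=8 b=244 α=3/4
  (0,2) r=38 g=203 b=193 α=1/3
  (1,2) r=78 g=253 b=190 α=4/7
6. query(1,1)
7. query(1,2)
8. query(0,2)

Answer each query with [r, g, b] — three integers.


query (0,1) [L1,L2] — begin 0,0,0
after L1 α=1/2: [7, 135/2, 85/2]
after L2 α=2/7: [541/7, 1335/14, 123/2]
rounded: [77, 95, 62]

at x=1,y=1 over L1,L3:
L1 α=1/2: [53, 63, 84]
L3 α=3/4: [31/2, 87/4, 204]
= [16, 22, 204]

at x=1,y=2 over L1,L3:
after L1 α=1/2: [95, 51/2, 151/2]
after L3 α=4/7: [597/7, 311/2, 1973/14]
rounded: [85, 156, 141]

(0,2) stack=L1,L3; from [0,0,0]:
+L1 (α=0) → [0, 0, 0]
+L3 (α=1/3) → [38/3, 203/3, 193/3]
→ [13, 68, 64]


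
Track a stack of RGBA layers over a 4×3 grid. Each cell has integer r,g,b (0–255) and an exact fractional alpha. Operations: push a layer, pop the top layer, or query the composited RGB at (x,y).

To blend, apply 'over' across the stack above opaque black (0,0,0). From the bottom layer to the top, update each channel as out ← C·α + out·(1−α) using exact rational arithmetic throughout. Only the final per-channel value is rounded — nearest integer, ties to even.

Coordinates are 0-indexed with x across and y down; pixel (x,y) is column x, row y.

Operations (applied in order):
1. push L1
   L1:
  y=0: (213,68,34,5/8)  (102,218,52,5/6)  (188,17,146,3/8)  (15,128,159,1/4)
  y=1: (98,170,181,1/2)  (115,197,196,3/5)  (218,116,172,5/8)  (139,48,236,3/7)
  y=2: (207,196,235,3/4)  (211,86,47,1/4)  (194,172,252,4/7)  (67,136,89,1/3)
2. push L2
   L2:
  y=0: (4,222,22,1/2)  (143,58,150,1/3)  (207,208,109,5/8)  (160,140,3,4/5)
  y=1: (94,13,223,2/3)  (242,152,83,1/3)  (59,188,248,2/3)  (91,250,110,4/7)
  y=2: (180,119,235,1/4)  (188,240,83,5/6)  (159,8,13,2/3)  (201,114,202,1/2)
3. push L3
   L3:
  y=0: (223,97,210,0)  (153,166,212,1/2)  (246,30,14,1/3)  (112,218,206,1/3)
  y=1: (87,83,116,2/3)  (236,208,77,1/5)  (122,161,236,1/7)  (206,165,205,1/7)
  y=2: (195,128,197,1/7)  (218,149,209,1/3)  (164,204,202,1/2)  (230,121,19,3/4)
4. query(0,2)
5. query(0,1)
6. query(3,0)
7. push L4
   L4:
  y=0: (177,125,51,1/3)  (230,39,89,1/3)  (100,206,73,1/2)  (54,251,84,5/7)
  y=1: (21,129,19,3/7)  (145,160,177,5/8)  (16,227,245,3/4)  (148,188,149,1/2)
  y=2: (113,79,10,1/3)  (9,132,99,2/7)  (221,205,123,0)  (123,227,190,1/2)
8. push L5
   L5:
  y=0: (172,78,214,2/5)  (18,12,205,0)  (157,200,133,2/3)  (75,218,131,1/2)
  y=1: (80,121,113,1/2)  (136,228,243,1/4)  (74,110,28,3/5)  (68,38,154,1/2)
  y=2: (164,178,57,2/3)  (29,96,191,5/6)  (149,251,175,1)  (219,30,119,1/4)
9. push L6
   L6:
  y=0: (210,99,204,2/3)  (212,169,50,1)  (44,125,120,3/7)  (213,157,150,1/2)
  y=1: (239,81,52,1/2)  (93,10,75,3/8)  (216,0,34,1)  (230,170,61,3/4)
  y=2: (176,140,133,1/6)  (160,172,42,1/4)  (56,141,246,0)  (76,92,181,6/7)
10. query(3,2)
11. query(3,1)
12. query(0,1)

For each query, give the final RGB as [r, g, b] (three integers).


(0,2) stack=L1,L2,L3; from [0,0,0]:
after L1 α=3/4: [621/4, 147, 705/4]
after L2 α=1/4: [2583/16, 140, 3055/16]
after L3 α=1/7: [9309/56, 968/7, 10741/56]
= [166, 138, 192]

query (0,1) [L1,L2,L3] — begin 0,0,0
L1 α=1/2: [49, 85, 181/2]
L2 α=2/3: [79, 37, 1073/6]
L3 α=2/3: [253/3, 203/3, 2465/18]
→ [84, 68, 137]

query (3,0) [L1,L2,L3] — begin 0,0,0
after L1 α=1/4: [15/4, 32, 159/4]
after L2 α=4/5: [515/4, 592/5, 207/20]
after L3 α=1/3: [739/6, 758/5, 2267/30]
→ [123, 152, 76]

(3,2) stack=L1,L2,L3,L4,L5,L6; from [0,0,0]:
L1 α=1/3: [67/3, 136/3, 89/3]
L2 α=1/2: [335/3, 239/3, 695/6]
L3 α=3/4: [2405/12, 332/3, 1037/24]
L4 α=1/2: [3881/24, 1013/6, 5597/48]
L5 α=1/4: [5633/32, 1073/8, 7501/64]
L6 α=6/7: [20225/224, 5489/56, 77005/448]
= [90, 98, 172]

(3,1) stack=L1,L2,L3,L4,L5,L6; from [0,0,0]:
after L1 α=3/7: [417/7, 144/7, 708/7]
after L2 α=4/7: [3799/49, 7432/49, 5204/49]
after L3 α=1/7: [32888/343, 52677/343, 41269/343]
after L4 α=1/2: [41826/343, 117161/686, 46188/343]
after L5 α=1/2: [32575/343, 143229/1372, 49505/343]
after L6 α=3/4: [269245/1372, 842949/5488, 56137/686]
= [196, 154, 82]

(0,1) stack=L1,L2,L3,L4,L5,L6; from [0,0,0]:
after L1 α=1/2: [49, 85, 181/2]
after L2 α=2/3: [79, 37, 1073/6]
after L3 α=2/3: [253/3, 203/3, 2465/18]
after L4 α=3/7: [1201/21, 1973/21, 5443/63]
after L5 α=1/2: [2881/42, 2257/21, 6281/63]
after L6 α=1/2: [12919/84, 1979/21, 9557/126]
= [154, 94, 76]


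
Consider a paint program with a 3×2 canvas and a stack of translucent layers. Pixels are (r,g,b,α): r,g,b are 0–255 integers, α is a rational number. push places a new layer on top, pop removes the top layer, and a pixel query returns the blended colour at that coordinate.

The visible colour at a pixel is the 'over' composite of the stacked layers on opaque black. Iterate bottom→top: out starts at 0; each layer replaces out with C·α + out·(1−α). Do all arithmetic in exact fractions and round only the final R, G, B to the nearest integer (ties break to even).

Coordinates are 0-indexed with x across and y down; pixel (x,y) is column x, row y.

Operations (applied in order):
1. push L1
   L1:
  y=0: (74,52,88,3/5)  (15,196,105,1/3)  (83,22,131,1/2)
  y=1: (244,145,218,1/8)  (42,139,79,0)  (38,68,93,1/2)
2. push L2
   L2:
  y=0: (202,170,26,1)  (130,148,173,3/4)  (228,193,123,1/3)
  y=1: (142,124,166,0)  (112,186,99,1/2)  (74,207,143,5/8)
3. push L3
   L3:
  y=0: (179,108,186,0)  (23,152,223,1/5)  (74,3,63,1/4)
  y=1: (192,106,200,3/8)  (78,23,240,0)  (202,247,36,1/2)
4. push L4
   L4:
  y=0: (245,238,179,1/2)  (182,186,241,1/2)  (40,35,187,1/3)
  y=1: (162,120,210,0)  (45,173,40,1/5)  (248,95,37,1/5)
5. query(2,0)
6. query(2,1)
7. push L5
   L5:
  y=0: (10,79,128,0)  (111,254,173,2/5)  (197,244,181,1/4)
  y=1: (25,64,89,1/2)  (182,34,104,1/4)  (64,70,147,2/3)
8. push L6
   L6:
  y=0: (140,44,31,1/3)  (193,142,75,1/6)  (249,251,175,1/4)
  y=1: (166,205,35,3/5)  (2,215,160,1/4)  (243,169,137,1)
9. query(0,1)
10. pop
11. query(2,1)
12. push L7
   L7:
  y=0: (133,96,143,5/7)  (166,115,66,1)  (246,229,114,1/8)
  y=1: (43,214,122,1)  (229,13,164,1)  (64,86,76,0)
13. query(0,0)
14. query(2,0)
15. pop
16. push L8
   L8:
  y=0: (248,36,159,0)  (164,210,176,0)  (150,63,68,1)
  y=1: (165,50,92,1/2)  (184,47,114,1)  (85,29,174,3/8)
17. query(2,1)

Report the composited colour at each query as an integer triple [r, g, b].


at x=2,y=0 over L1,L2,L3,L4:
+L1 (α=1/2) → [83/2, 11, 131/2]
+L2 (α=1/3) → [311/3, 215/3, 254/3]
+L3 (α=1/4) → [385/4, 109/2, 317/4]
+L4 (α=1/3) → [155/2, 48, 691/6]
→ [78, 48, 115]

at x=2,y=1 over L1,L2,L3,L4:
L1 α=1/2: [19, 34, 93/2]
L2 α=5/8: [427/8, 1137/8, 1709/16]
L3 α=1/2: [2043/16, 3113/16, 2285/32]
L4 α=1/5: [607/4, 3493/20, 2581/40]
rounded: [152, 175, 65]

at x=0,y=1 over L1,L2,L3,L4,L5,L6:
after L1 α=1/8: [61/2, 145/8, 109/4]
after L2 α=0: [61/2, 145/8, 109/4]
after L3 α=3/8: [1457/16, 3269/64, 2945/32]
after L4 α=0: [1457/16, 3269/64, 2945/32]
after L5 α=1/2: [1857/32, 7365/128, 5793/64]
after L6 α=3/5: [1965/16, 9345/64, 9153/160]
rounded: [123, 146, 57]

query (2,1) [L1,L2,L3,L4,L5] — begin 0,0,0
L1 α=1/2: [19, 34, 93/2]
L2 α=5/8: [427/8, 1137/8, 1709/16]
L3 α=1/2: [2043/16, 3113/16, 2285/32]
L4 α=1/5: [607/4, 3493/20, 2581/40]
L5 α=2/3: [373/4, 6293/60, 14341/120]
rounded: [93, 105, 120]

(0,0) stack=L1,L2,L3,L4,L5,L7; from [0,0,0]:
+L1 (α=3/5) → [222/5, 156/5, 264/5]
+L2 (α=1) → [202, 170, 26]
+L3 (α=0) → [202, 170, 26]
+L4 (α=1/2) → [447/2, 204, 205/2]
+L5 (α=0) → [447/2, 204, 205/2]
+L7 (α=5/7) → [1112/7, 888/7, 920/7]
rounded: [159, 127, 131]

at x=2,y=0 over L1,L2,L3,L4,L5,L7:
+L1 (α=1/2) → [83/2, 11, 131/2]
+L2 (α=1/3) → [311/3, 215/3, 254/3]
+L3 (α=1/4) → [385/4, 109/2, 317/4]
+L4 (α=1/3) → [155/2, 48, 691/6]
+L5 (α=1/4) → [859/8, 97, 1053/8]
+L7 (α=1/8) → [7981/64, 227/2, 8283/64]
= [125, 114, 129]

query (2,1) [L1,L2,L3,L4,L5,L8] — begin 0,0,0
L1 α=1/2: [19, 34, 93/2]
L2 α=5/8: [427/8, 1137/8, 1709/16]
L3 α=1/2: [2043/16, 3113/16, 2285/32]
L4 α=1/5: [607/4, 3493/20, 2581/40]
L5 α=2/3: [373/4, 6293/60, 14341/120]
L8 α=3/8: [2885/32, 7337/96, 26869/192]
→ [90, 76, 140]
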